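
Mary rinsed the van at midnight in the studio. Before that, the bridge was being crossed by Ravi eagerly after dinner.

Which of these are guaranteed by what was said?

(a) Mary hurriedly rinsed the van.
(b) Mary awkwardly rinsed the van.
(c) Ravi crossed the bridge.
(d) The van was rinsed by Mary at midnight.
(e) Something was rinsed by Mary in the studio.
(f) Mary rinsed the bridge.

(d), (e)

(a) Not entailed — 'hurriedly' adds information not in the original event.
(b) Not entailed — 'awkwardly' adds information not in the original event.
(c) Not entailed — 'was crossing' is progressive on an accomplishment; it does not entail the completed 'crossed'.
(d) Entailed — dropping 'in the studio' leaves a sub-description the original still satisfies.
(e) Entailed — every conjunct here is already in the original rinsing event.
(f) Not entailed — Mary rinsed the van, not the bridge; the bridge belongs to the crossing event.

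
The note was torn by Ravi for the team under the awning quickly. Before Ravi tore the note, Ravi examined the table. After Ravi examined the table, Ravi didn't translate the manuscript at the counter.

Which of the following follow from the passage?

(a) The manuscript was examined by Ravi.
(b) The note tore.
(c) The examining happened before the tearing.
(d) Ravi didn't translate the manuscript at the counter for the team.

(b), (c), (d)

(a) Not entailed — Ravi examined the table, not the manuscript; the manuscript belongs to the translating event.
(b) Entailed — 'Ravi tore the note' is causative; it entails the inchoative 'the note tore'.
(c) Entailed — the narrative places the examining before the tearing.
(d) Entailed — under negation, adding a further restriction is entailed: if no such translating event occurred, none occurred for the team either.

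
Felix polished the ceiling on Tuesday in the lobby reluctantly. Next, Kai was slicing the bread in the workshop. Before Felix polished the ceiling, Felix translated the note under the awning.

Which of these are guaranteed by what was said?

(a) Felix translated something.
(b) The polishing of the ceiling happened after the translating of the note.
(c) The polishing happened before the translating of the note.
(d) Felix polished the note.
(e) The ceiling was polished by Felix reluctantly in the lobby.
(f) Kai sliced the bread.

(a) Entailed — dropping 'under the awning' and generalizing the patient leaves a sub-description the original still satisfies.
(b) Entailed — the narrative places the translating before the polishing.
(c) Not entailed — the narrative places the translating before the polishing, not after.
(d) Not entailed — Felix polished the ceiling, not the note; the note belongs to the translating event.
(e) Entailed — dropping 'on Tuesday' leaves a sub-description the original still satisfies.
(f) Not entailed — 'was slicing' is progressive on an accomplishment; it does not entail the completed 'sliced'.

(a), (b), (e)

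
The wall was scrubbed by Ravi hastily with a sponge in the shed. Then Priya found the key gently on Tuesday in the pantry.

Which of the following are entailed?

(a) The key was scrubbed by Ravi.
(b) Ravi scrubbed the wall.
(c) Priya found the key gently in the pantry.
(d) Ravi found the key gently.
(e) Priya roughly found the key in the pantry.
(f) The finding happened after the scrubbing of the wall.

(a) Not entailed — Ravi scrubbed the wall, not the key; the key belongs to the finding event.
(b) Entailed — every conjunct here is already in the original scrubbing event.
(c) Entailed — this follows by dropping conjuncts from the finding event's description.
(d) Not entailed — the passage has Priya finding the key, not Ravi.
(e) Not entailed — 'roughly' adds a manner not in (and inconsistent with) the original.
(f) Entailed — the narrative places the scrubbing before the finding.

(b), (c), (f)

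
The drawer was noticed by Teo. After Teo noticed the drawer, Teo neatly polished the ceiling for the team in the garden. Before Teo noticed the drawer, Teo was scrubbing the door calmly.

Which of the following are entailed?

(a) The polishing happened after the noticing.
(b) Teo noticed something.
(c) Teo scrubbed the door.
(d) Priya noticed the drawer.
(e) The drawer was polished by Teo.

(a) Entailed — the narrative places the noticing before the polishing.
(b) Entailed — this follows by dropping conjuncts from the noticing event's description.
(c) Entailed — 'scrub' is an activity; 'was scrubbing' entails that some scrubbing happened, so 'scrubbed' holds.
(d) Not entailed — the passage has Teo noticing the drawer, not Priya.
(e) Not entailed — Teo polished the ceiling, not the drawer; the drawer belongs to the noticing event.

(a), (b), (c)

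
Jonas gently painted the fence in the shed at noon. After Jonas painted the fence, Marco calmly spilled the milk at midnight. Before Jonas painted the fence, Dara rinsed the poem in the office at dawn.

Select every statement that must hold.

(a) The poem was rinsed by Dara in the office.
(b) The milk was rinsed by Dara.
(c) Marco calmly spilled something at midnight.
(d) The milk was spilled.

(a), (c), (d)

(a) Entailed — every conjunct here is already in the original rinsing event.
(b) Not entailed — Dara rinsed the poem, not the milk; the milk belongs to the spilling event.
(c) Entailed — the original entails any weakening of itself; this just generalizes the patient.
(d) Entailed — dropping 'at midnight', 'calmly' and generalizing the agent leaves a sub-description the original still satisfies.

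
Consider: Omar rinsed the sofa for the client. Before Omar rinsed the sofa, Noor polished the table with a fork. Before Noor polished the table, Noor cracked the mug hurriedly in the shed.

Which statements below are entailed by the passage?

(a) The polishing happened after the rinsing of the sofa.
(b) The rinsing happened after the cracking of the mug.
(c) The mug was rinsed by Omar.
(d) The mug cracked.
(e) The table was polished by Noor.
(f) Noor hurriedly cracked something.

(b), (d), (e), (f)

(a) Not entailed — the narrative places the polishing before the rinsing, not after.
(b) Entailed — the narrative places the cracking before the rinsing.
(c) Not entailed — Omar rinsed the sofa, not the mug; the mug belongs to the cracking event.
(d) Entailed — 'Noor cracked the mug' is causative; it entails the inchoative 'the mug cracked'.
(e) Entailed — every conjunct here is already in the original polishing event.
(f) Entailed — this follows by dropping conjuncts from the cracking event's description.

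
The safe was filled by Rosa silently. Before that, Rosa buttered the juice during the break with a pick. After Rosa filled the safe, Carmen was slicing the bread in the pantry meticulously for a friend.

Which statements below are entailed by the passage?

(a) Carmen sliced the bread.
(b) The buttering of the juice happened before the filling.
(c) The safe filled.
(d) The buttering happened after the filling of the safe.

(b), (c)

(a) Not entailed — 'was slicing' is progressive on an accomplishment; it does not entail the completed 'sliced'.
(b) Entailed — the narrative places the buttering before the filling.
(c) Entailed — 'Rosa filled the safe' is causative; it entails the inchoative 'the safe filled'.
(d) Not entailed — the narrative places the buttering before the filling, not after.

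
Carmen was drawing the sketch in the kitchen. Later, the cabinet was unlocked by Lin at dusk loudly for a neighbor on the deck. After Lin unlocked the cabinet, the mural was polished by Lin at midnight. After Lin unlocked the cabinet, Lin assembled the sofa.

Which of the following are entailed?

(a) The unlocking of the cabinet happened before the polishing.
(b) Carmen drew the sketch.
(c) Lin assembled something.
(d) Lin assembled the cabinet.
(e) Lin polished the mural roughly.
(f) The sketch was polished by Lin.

(a) Entailed — the narrative places the unlocking before the polishing.
(b) Not entailed — 'was drawing' is progressive on an accomplishment; it does not entail the completed 'drew'.
(c) Entailed — the original entails any weakening of itself; this just generalizes the patient.
(d) Not entailed — Lin assembled the sofa, not the cabinet; the cabinet belongs to the unlocking event.
(e) Not entailed — 'roughly' adds information not in the original event.
(f) Not entailed — Lin polished the mural, not the sketch; the sketch belongs to the drawing event.

(a), (c)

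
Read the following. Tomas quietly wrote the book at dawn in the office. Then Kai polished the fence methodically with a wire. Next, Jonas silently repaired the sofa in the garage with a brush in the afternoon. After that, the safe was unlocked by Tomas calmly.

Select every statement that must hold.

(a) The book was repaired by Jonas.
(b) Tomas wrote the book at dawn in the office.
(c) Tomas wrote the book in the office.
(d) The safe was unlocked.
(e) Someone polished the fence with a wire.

(b), (c), (d), (e)

(a) Not entailed — Jonas repaired the sofa, not the book; the book belongs to the writing event.
(b) Entailed — the original entails any weakening of itself; this just drops 'quietly'.
(c) Entailed — every conjunct here is already in the original writing event.
(d) Entailed — the original entails any weakening of itself; this just drops 'calmly' and generalizes the agent.
(e) Entailed — dropping 'methodically' and generalizing the agent leaves a sub-description the original still satisfies.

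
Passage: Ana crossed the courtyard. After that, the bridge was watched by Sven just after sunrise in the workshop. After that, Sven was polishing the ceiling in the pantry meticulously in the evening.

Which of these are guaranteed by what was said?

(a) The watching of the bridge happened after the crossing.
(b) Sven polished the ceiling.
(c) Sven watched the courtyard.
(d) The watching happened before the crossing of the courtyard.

(a) Entailed — the narrative places the crossing before the watching.
(b) Entailed — 'polish' is an activity; 'was polishing' entails that some polishing happened, so 'polished' holds.
(c) Not entailed — Sven watched the bridge, not the courtyard; the courtyard belongs to the crossing event.
(d) Not entailed — the narrative places the crossing before the watching, not after.

(a), (b)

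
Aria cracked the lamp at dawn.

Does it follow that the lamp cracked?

'Aria cracked the lamp' is the causative; it entails the inchoative 'the lamp cracked'.

yes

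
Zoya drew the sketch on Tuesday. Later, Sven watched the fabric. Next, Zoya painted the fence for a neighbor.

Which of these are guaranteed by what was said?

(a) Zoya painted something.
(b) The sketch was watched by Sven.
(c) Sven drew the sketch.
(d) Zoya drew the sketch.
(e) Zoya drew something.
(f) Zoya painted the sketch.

(a) Entailed — this follows by dropping conjuncts from the painting event's description.
(b) Not entailed — Sven watched the fabric, not the sketch; the sketch belongs to the drawing event.
(c) Not entailed — the passage has Zoya drawing the sketch, not Sven.
(d) Entailed — dropping 'on Tuesday' leaves a sub-description the original still satisfies.
(e) Entailed — every conjunct here is already in the original drawing event.
(f) Not entailed — Zoya painted the fence, not the sketch; the sketch belongs to the drawing event.

(a), (d), (e)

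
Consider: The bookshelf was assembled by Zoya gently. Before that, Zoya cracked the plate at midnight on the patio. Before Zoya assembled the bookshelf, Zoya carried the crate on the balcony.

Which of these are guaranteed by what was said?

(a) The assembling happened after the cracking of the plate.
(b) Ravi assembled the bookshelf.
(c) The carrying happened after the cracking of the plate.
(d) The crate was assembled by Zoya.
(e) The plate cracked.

(a), (e)

(a) Entailed — the narrative places the cracking before the assembling.
(b) Not entailed — the passage has Zoya assembling the bookshelf, not Ravi.
(c) Not entailed — the narrative doesn't order the cracking relative to the carrying.
(d) Not entailed — Zoya assembled the bookshelf, not the crate; the crate belongs to the carrying event.
(e) Entailed — 'Zoya cracked the plate' is causative; it entails the inchoative 'the plate cracked'.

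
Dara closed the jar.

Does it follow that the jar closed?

'Dara closed the jar' is the causative; it entails the inchoative 'the jar closed'.

yes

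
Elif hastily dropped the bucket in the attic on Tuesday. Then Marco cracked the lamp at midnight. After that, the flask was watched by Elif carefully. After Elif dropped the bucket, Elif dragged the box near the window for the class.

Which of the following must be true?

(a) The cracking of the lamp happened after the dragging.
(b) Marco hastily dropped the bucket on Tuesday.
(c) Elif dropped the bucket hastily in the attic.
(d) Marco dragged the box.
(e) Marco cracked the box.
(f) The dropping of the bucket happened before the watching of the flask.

(a) Not entailed — the narrative doesn't order the dragging relative to the cracking.
(b) Not entailed — the passage has Elif dropping the bucket, not Marco.
(c) Entailed — dropping 'on Tuesday' leaves a sub-description the original still satisfies.
(d) Not entailed — the passage has Elif dragging the box, not Marco.
(e) Not entailed — Marco cracked the lamp, not the box; the box belongs to the dragging event.
(f) Entailed — the narrative places the dropping before the watching.

(c), (f)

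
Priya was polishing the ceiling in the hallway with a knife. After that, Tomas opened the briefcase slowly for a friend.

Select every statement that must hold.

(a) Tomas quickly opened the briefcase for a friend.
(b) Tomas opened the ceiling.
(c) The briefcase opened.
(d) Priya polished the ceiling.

(a) Not entailed — 'quickly' adds a manner not in (and inconsistent with) the original.
(b) Not entailed — Tomas opened the briefcase, not the ceiling; the ceiling belongs to the polishing event.
(c) Entailed — 'Tomas opened the briefcase' is causative; it entails the inchoative 'the briefcase opened'.
(d) Entailed — 'polish' is an activity; 'was polishing' entails that some polishing happened, so 'polished' holds.

(c), (d)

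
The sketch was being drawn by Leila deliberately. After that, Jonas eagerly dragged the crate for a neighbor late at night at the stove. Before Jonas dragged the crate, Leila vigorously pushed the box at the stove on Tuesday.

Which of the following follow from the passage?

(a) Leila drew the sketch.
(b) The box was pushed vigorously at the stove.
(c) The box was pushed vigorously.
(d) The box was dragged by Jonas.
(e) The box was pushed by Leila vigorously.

(b), (c), (e)

(a) Not entailed — 'was drawing' is progressive on an accomplishment; it does not entail the completed 'drew'.
(b) Entailed — dropping 'on Tuesday' and generalizing the agent leaves a sub-description the original still satisfies.
(c) Entailed — every conjunct here is already in the original pushing event.
(d) Not entailed — Jonas dragged the crate, not the box; the box belongs to the pushing event.
(e) Entailed — dropping 'at the stove', 'on Tuesday' leaves a sub-description the original still satisfies.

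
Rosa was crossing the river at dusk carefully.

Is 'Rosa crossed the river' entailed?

'was crossing' is progressive; for an accomplishment like 'cross the river', it doesn't entail completion.

no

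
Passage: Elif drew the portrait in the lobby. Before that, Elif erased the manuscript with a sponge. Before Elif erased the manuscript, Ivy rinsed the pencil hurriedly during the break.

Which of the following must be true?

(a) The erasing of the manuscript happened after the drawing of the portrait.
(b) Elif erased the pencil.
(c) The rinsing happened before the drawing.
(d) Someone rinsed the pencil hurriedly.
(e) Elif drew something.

(a) Not entailed — the narrative places the erasing before the drawing, not after.
(b) Not entailed — Elif erased the manuscript, not the pencil; the pencil belongs to the rinsing event.
(c) Entailed — the narrative places the rinsing before the drawing.
(d) Entailed — the original entails any weakening of itself; this just drops 'during the break' and generalizes the agent.
(e) Entailed — every conjunct here is already in the original drawing event.

(c), (d), (e)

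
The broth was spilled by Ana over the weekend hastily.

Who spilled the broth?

Ana

'Ana' marks the agent of the spilling event.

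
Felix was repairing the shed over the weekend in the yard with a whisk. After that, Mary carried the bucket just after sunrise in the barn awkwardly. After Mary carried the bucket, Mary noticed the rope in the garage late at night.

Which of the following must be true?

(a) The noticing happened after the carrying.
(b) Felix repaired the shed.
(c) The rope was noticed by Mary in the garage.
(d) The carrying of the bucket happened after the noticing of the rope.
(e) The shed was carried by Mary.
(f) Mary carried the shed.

(a) Entailed — the narrative places the carrying before the noticing.
(b) Not entailed — 'was repairing' is progressive on an accomplishment; it does not entail the completed 'repaired'.
(c) Entailed — every conjunct here is already in the original noticing event.
(d) Not entailed — the narrative places the carrying before the noticing, not after.
(e) Not entailed — Mary carried the bucket, not the shed; the shed belongs to the repairing event.
(f) Not entailed — Mary carried the bucket, not the shed; the shed belongs to the repairing event.

(a), (c)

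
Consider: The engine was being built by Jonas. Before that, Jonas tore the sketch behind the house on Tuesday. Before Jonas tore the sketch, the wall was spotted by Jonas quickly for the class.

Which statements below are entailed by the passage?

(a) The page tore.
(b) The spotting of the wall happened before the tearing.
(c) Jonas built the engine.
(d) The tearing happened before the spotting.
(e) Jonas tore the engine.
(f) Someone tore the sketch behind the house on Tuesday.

(a) Not entailed — the sketch is what tore, not the page.
(b) Entailed — the narrative places the spotting before the tearing.
(c) Not entailed — 'was building' is progressive on an accomplishment; it does not entail the completed 'built'.
(d) Not entailed — the narrative places the spotting before the tearing, not after.
(e) Not entailed — Jonas tore the sketch, not the engine; the engine belongs to the building event.
(f) Entailed — this follows by dropping conjuncts from the tearing event's description.

(b), (f)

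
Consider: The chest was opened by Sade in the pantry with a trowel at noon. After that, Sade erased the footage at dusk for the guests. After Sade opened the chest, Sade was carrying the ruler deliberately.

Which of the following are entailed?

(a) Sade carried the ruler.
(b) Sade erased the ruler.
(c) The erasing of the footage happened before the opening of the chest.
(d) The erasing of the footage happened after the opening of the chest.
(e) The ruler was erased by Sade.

(a) Entailed — 'carry' is an activity; 'was carrying' entails that some carrying happened, so 'carried' holds.
(b) Not entailed — Sade erased the footage, not the ruler; the ruler belongs to the carrying event.
(c) Not entailed — the narrative places the opening before the erasing, not after.
(d) Entailed — the narrative places the opening before the erasing.
(e) Not entailed — Sade erased the footage, not the ruler; the ruler belongs to the carrying event.

(a), (d)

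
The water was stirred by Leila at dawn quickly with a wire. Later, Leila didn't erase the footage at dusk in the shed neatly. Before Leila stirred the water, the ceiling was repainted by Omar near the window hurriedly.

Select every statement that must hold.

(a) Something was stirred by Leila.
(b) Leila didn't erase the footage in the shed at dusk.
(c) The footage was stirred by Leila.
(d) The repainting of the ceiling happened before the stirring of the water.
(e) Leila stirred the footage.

(a), (d)

(a) Entailed — the original entails any weakening of itself; this just drops 'with a wire', 'at dawn', 'quickly' and generalizes the patient.
(b) Not entailed — dropping 'neatly' under negation is not valid — the original leaves open that Leila erased the footage some other way.
(c) Not entailed — Leila stirred the water, not the footage; the footage belongs to the erasing event.
(d) Entailed — the narrative places the repainting before the stirring.
(e) Not entailed — Leila stirred the water, not the footage; the footage belongs to the erasing event.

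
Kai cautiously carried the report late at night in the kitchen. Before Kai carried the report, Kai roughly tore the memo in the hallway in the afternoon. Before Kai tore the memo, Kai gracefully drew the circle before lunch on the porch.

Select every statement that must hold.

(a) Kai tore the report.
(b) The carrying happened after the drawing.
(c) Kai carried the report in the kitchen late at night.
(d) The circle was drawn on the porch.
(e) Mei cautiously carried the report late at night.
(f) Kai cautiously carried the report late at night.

(b), (c), (d), (f)

(a) Not entailed — Kai tore the memo, not the report; the report belongs to the carrying event.
(b) Entailed — the narrative places the drawing before the carrying.
(c) Entailed — this follows by dropping conjuncts from the carrying event's description.
(d) Entailed — this follows by dropping conjuncts from the drawing event's description.
(e) Not entailed — the passage has Kai carrying the report, not Mei.
(f) Entailed — every conjunct here is already in the original carrying event.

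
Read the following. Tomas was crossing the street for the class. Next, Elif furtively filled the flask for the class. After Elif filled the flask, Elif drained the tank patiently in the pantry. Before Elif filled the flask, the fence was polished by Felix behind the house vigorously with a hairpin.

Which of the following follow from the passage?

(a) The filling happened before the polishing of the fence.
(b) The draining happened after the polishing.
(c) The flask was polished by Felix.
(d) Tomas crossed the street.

(b)

(a) Not entailed — the narrative places the polishing before the filling, not after.
(b) Entailed — the narrative places the polishing before the draining.
(c) Not entailed — Felix polished the fence, not the flask; the flask belongs to the filling event.
(d) Not entailed — 'was crossing' is progressive on an accomplishment; it does not entail the completed 'crossed'.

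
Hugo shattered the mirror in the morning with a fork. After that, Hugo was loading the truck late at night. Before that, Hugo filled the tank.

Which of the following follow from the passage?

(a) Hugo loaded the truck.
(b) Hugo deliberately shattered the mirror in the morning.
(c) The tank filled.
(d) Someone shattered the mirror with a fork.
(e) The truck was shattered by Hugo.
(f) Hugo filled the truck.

(a) Not entailed — 'was loading' is progressive on an accomplishment; it does not entail the completed 'loaded'.
(b) Not entailed — 'deliberately' adds information not in the original event.
(c) Entailed — 'Hugo filled the tank' is causative; it entails the inchoative 'the tank filled'.
(d) Entailed — this follows by dropping conjuncts from the shattering event's description.
(e) Not entailed — Hugo shattered the mirror, not the truck; the truck belongs to the loading event.
(f) Not entailed — Hugo filled the tank, not the truck; the truck belongs to the loading event.

(c), (d)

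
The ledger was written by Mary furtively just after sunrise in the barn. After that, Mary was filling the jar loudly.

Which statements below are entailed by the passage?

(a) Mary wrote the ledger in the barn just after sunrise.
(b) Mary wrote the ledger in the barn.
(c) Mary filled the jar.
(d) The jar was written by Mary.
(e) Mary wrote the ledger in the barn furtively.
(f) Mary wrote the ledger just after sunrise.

(a) Entailed — this follows by dropping conjuncts from the writing event's description.
(b) Entailed — dropping 'furtively', 'just after sunrise' leaves a sub-description the original still satisfies.
(c) Not entailed — 'was filling' is progressive on an accomplishment; it does not entail the completed 'filled'.
(d) Not entailed — Mary wrote the ledger, not the jar; the jar belongs to the filling event.
(e) Entailed — the original entails any weakening of itself; this just drops 'just after sunrise'.
(f) Entailed — this follows by dropping conjuncts from the writing event's description.

(a), (b), (e), (f)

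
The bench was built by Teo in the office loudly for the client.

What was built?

the bench

'the bench' marks the patient of the building event.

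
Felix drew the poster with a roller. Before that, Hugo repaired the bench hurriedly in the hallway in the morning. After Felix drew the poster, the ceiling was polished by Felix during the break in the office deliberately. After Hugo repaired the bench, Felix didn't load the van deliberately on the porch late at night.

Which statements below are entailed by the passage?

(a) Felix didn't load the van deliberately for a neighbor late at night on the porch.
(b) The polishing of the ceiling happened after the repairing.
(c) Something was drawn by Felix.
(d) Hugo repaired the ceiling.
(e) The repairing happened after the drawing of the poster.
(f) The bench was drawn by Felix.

(a), (b), (c)

(a) Entailed — under negation, adding a further restriction is entailed: if no such loading event occurred, none occurred for a neighbor either.
(b) Entailed — the narrative places the repairing before the polishing.
(c) Entailed — dropping 'with a roller' and generalizing the patient leaves a sub-description the original still satisfies.
(d) Not entailed — Hugo repaired the bench, not the ceiling; the ceiling belongs to the polishing event.
(e) Not entailed — the narrative places the repairing before the drawing, not after.
(f) Not entailed — Felix drew the poster, not the bench; the bench belongs to the repairing event.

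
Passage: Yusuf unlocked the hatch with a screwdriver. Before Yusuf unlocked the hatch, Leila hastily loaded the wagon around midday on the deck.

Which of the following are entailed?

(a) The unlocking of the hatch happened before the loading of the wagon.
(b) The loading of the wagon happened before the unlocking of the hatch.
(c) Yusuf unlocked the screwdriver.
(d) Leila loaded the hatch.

(b)

(a) Not entailed — the narrative places the loading before the unlocking, not after.
(b) Entailed — the narrative places the loading before the unlocking.
(c) Not entailed — the screwdriver is the instrument, not what was unlocked.
(d) Not entailed — Leila loaded the wagon, not the hatch; the hatch belongs to the unlocking event.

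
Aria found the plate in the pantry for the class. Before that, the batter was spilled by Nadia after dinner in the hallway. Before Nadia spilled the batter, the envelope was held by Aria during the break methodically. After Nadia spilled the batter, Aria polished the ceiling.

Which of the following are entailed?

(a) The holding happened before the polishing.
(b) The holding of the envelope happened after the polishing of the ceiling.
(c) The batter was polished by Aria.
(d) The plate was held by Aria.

(a)

(a) Entailed — the narrative places the holding before the polishing.
(b) Not entailed — the narrative places the holding before the polishing, not after.
(c) Not entailed — Aria polished the ceiling, not the batter; the batter belongs to the spilling event.
(d) Not entailed — Aria held the envelope, not the plate; the plate belongs to the finding event.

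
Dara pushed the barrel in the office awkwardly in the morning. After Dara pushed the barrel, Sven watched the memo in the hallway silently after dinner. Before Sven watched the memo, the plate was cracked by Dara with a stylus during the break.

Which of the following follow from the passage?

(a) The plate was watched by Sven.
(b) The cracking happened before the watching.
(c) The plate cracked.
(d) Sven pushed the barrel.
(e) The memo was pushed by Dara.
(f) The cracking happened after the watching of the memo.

(a) Not entailed — Sven watched the memo, not the plate; the plate belongs to the cracking event.
(b) Entailed — the narrative places the cracking before the watching.
(c) Entailed — 'Dara cracked the plate' is causative; it entails the inchoative 'the plate cracked'.
(d) Not entailed — the passage has Dara pushing the barrel, not Sven.
(e) Not entailed — Dara pushed the barrel, not the memo; the memo belongs to the watching event.
(f) Not entailed — the narrative places the cracking before the watching, not after.

(b), (c)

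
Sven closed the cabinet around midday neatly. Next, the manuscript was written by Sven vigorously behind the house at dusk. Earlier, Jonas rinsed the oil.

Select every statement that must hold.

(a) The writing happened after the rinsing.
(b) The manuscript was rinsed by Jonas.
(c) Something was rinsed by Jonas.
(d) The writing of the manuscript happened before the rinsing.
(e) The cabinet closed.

(a) Entailed — the narrative places the rinsing before the writing.
(b) Not entailed — Jonas rinsed the oil, not the manuscript; the manuscript belongs to the writing event.
(c) Entailed — generalizing the patient leaves a sub-description the original still satisfies.
(d) Not entailed — the narrative places the rinsing before the writing, not after.
(e) Entailed — 'Sven closed the cabinet' is causative; it entails the inchoative 'the cabinet closed'.

(a), (c), (e)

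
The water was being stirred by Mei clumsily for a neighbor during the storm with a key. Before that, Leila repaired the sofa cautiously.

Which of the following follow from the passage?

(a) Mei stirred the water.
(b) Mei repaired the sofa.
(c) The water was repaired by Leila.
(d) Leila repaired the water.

(a)

(a) Entailed — 'stir' is an activity; 'was stirring' entails that some stirring happened, so 'stirred' holds.
(b) Not entailed — the passage has Leila repairing the sofa, not Mei.
(c) Not entailed — Leila repaired the sofa, not the water; the water belongs to the stirring event.
(d) Not entailed — Leila repaired the sofa, not the water; the water belongs to the stirring event.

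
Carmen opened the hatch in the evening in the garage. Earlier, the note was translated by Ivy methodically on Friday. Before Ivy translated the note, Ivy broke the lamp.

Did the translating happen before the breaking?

no

The narrative orders the breaking before the translating.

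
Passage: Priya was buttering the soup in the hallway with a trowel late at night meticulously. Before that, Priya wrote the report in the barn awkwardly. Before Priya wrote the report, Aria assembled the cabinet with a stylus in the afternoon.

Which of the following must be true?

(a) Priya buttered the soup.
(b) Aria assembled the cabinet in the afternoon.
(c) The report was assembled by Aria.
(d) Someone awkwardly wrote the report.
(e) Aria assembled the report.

(a) Not entailed — 'was buttering' is progressive on an accomplishment; it does not entail the completed 'buttered'.
(b) Entailed — dropping 'with a stylus' leaves a sub-description the original still satisfies.
(c) Not entailed — Aria assembled the cabinet, not the report; the report belongs to the writing event.
(d) Entailed — the original entails any weakening of itself; this just drops 'in the barn' and generalizes the agent.
(e) Not entailed — Aria assembled the cabinet, not the report; the report belongs to the writing event.

(b), (d)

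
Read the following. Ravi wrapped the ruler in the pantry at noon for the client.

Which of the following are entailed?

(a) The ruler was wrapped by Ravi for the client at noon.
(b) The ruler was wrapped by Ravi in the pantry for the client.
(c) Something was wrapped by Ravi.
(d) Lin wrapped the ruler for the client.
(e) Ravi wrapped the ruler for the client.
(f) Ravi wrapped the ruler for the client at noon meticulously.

(a), (b), (c), (e)

(a) Entailed — this follows by dropping conjuncts from the wrapping event's description.
(b) Entailed — dropping 'at noon' leaves a sub-description the original still satisfies.
(c) Entailed — this follows by dropping conjuncts from the wrapping event's description.
(d) Not entailed — the passage has Ravi wrapping the ruler, not Lin.
(e) Entailed — dropping 'at noon', 'in the pantry' leaves a sub-description the original still satisfies.
(f) Not entailed — 'meticulously' adds information not in the original event.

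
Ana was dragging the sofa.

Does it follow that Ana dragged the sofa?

'drag' is atelic; if Ana was dragging the sofa, then Ana dragged the sofa (for some time).

yes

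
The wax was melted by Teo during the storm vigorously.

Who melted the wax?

Teo

'Teo' marks the agent of the melting event.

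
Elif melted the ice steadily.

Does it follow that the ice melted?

yes

'Elif melted the ice' is the causative; it entails the inchoative 'the ice melted'.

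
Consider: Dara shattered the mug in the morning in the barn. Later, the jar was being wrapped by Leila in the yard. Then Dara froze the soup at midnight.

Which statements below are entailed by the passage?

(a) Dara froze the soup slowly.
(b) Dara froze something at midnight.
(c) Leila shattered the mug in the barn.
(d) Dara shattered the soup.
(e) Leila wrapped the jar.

(b)

(a) Not entailed — 'slowly' adds information not in the original event.
(b) Entailed — this follows by dropping conjuncts from the freezing event's description.
(c) Not entailed — the passage has Dara shattering the mug, not Leila.
(d) Not entailed — Dara shattered the mug, not the soup; the soup belongs to the freezing event.
(e) Not entailed — 'was wrapping' is progressive on an accomplishment; it does not entail the completed 'wrapped'.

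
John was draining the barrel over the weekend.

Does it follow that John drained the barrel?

no

'was draining' is progressive; for an accomplishment like 'drain the barrel', it doesn't entail completion.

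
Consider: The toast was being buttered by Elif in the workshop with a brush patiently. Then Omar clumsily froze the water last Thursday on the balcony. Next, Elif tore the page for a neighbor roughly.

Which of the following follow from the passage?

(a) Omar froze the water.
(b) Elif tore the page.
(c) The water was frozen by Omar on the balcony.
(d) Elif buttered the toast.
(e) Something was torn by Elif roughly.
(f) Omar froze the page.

(a), (b), (c), (e)

(a) Entailed — dropping 'last Thursday', 'on the balcony', 'clumsily' leaves a sub-description the original still satisfies.
(b) Entailed — this follows by dropping conjuncts from the tearing event's description.
(c) Entailed — every conjunct here is already in the original freezing event.
(d) Not entailed — 'was buttering' is progressive on an accomplishment; it does not entail the completed 'buttered'.
(e) Entailed — every conjunct here is already in the original tearing event.
(f) Not entailed — Omar froze the water, not the page; the page belongs to the tearing event.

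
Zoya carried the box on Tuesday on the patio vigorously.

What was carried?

'the box' marks the patient of the carrying event.

the box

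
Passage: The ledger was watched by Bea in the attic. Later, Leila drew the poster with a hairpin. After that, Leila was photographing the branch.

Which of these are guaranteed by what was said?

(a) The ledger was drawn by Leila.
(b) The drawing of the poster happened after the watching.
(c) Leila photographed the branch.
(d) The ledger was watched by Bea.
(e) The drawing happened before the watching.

(a) Not entailed — Leila drew the poster, not the ledger; the ledger belongs to the watching event.
(b) Entailed — the narrative places the watching before the drawing.
(c) Not entailed — 'was photographing' is progressive on an accomplishment; it does not entail the completed 'photographed'.
(d) Entailed — every conjunct here is already in the original watching event.
(e) Not entailed — the narrative places the watching before the drawing, not after.

(b), (d)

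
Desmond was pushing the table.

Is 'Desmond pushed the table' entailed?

'push' is atelic; if Desmond was pushing the table, then Desmond pushed the table (for some time).

yes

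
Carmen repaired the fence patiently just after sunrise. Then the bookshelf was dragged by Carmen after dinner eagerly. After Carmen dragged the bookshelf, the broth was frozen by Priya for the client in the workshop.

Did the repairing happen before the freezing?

The narrative orders the repairing before the freezing.

yes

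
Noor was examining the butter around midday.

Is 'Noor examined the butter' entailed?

'examine' is atelic; if Noor was examining the butter, then Noor examined the butter (for some time).

yes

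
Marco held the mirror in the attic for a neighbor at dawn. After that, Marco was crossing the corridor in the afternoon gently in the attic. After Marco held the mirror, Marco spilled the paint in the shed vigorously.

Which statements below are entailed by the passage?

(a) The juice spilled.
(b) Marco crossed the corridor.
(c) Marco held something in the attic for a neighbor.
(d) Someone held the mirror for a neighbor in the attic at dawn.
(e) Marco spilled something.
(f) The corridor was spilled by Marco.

(a) Not entailed — the paint is what spilled, not the juice.
(b) Not entailed — 'was crossing' is progressive on an accomplishment; it does not entail the completed 'crossed'.
(c) Entailed — this follows by dropping conjuncts from the holding event's description.
(d) Entailed — generalizing the agent leaves a sub-description the original still satisfies.
(e) Entailed — dropping 'in the shed', 'vigorously' and generalizing the patient leaves a sub-description the original still satisfies.
(f) Not entailed — Marco spilled the paint, not the corridor; the corridor belongs to the crossing event.

(c), (d), (e)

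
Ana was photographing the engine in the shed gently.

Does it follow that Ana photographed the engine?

no

'was photographing' is progressive; for an accomplishment like 'photograph the engine', it doesn't entail completion.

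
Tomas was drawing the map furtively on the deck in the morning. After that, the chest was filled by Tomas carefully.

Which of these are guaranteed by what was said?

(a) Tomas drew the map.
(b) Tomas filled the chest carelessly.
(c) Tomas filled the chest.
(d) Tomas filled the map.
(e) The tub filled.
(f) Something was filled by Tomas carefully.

(a) Not entailed — 'was drawing' is progressive on an accomplishment; it does not entail the completed 'drew'.
(b) Not entailed — 'carelessly' adds a manner not in (and inconsistent with) the original.
(c) Entailed — the original entails any weakening of itself; this just drops 'carefully'.
(d) Not entailed — Tomas filled the chest, not the map; the map belongs to the drawing event.
(e) Not entailed — the chest is what filled, not the tub.
(f) Entailed — the original entails any weakening of itself; this just generalizes the patient.

(c), (f)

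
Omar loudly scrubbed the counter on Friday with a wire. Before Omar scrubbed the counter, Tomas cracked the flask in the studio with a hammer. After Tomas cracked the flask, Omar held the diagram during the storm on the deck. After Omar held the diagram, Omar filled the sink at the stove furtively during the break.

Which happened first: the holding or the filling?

the holding

The connectives place the holding before the filling.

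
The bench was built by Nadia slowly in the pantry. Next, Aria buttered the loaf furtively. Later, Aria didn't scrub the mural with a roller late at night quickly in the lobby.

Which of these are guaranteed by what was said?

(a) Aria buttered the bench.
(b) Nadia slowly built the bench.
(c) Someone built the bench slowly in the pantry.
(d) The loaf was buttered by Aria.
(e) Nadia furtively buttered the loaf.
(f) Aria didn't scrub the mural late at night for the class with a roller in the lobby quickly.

(b), (c), (d), (f)

(a) Not entailed — Aria buttered the loaf, not the bench; the bench belongs to the building event.
(b) Entailed — every conjunct here is already in the original building event.
(c) Entailed — the original entails any weakening of itself; this just generalizes the agent.
(d) Entailed — the original entails any weakening of itself; this just drops 'furtively'.
(e) Not entailed — the passage has Aria buttering the loaf, not Nadia.
(f) Entailed — under negation, adding a further restriction is entailed: if no such scrubbing event occurred, none occurred for the class either.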